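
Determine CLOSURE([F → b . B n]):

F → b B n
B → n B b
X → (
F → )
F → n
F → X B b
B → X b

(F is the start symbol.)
{ [B → . X b], [B → . n B b], [F → b . B n], [X → . (] }

To compute CLOSURE, for each item [A → α.Bβ] where B is a non-terminal, add [B → .γ] for all productions B → γ; repeat for the newly added items until nothing changes.

Start with: [F → b . B n]
  [F → b . B n] has the dot before B: add [B → . n B b], [B → . X b]
  [B → . X b] has the dot before X: add [X → . (]
No further items can be added.

CLOSURE = { [B → . X b], [B → . n B b], [F → b . B n], [X → . (] }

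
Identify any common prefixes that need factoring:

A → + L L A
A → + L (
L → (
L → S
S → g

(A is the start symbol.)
Left-factoring is needed when two productions for the same non-terminal
share a common prefix on the right-hand side.

Productions for A:
  A → + L L A
  A → + L (
Productions for L:
  L → (
  L → S

Found common prefix '+ L' in productions for A

Answer: Yes, A has productions with common prefix '+ L'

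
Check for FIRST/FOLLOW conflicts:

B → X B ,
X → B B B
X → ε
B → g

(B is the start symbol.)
Yes. X → B B B with FOLLOW(X) on { 'g' }

A FIRST/FOLLOW conflict occurs when a non-terminal N has a nullable alternative N → β (β ⇒* ε) and another alternative N → α with FIRST(α) ∩ FOLLOW(N) ≠ ∅: on such a lookahead the parser cannot decide between expanding α and letting N vanish via β.

Nullable non-terminals: X.
FIRST sets used below: FIRST(B) = { 'g' }

X: nullable alternative(s) X → ε; FOLLOW(X) = { 'g' }
  X → B B B: FIRST \ {ε} = { 'g' } — overlaps FOLLOW(X) on { 'g' }: CONFLICT
  X → ε: FIRST \ {ε} = { } — this is the only nullable alternative, skip

B has no nullable alternative, so no FIRST/FOLLOW check is needed there.

So the grammar has 1 FIRST/FOLLOW conflict (marked CONFLICT above).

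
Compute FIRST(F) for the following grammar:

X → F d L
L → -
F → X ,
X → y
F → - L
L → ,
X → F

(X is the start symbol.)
{ '-', 'y' }

To compute FIRST(F), examine every production with F on the left-hand side, reading each right-hand side left to right until a non-nullable symbol is reached.

FIRST sets of the other non-terminals involved (by the same procedure, iterated to a fixed point):
  FIRST(X) = { '-', 'y' }

From F → X ,:
  - X is a non-terminal: add FIRST(X) \ {ε} = { '-', 'y' }
    X is not nullable, so stop
From F → - L:
  - '-' is a terminal: add '-' and stop

Collecting: FIRST(F) = { '-', 'y' }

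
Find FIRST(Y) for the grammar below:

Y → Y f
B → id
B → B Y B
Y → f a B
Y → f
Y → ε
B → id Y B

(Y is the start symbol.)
From Y → Y f:
  - Y is the symbol being defined: contributes nothing new
    Y is nullable, so continue to the next symbol
  - f is a terminal: add 'f' and stop
From Y → f a B:
  - f is a terminal: add 'f' and stop
From Y → f:
  - f is a terminal: add 'f' and stop
From Y → ε:
  - ε-production, so ε ∈ FIRST(Y)

Collecting: FIRST(Y) = { 'f', ε }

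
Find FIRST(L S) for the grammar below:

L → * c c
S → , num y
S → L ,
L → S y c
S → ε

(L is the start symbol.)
FIRST sets of the non-terminals involved (from the grammar, by fixed-point iteration):
  FIRST(L) = { '*', ',', 'y' }

To compute FIRST(L S), process the symbols left to right:
Symbol L is a non-terminal. Add FIRST(L) \ {ε} = { '*', ',', 'y' }
L is not nullable (ε ∉ FIRST(L)), so stop here.
FIRST(L S) = { '*', ',', 'y' }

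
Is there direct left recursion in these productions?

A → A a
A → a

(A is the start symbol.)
Yes, A is left-recursive

Direct left recursion occurs when N → N α for some non-terminal N (the right-hand side begins with the left-hand side itself).

A → A a: LEFT RECURSIVE (starts with A)
A → a: starts with a

The grammar has direct left recursion on: A.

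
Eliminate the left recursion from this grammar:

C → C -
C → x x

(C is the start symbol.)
C → x x C'
C' → - C'
C' → ε

C is directly left-recursive. The standard transformation for
  A → A α₁ | ... | A α_m | β₁ | ... | β_n
is
  A  → β₁ A' | ... | β_n A'
  A' → α₁ A' | ... | α_m A' | ε

C → x x becomes C → x x C'
C → C - becomes C' → - C'
Add C' → ε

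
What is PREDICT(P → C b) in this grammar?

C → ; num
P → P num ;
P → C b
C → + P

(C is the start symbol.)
{ '+', ';' }

PREDICT(P → C b) = (FIRST(RHS) \ {ε}) ∪ (FOLLOW(P) if ε ∈ FIRST(RHS), i.e. RHS ⇒* ε)
FIRST(C) = { '+', ';' }
FIRST(C b) = { '+', ';' }
ε ∉ FIRST(C b), so FOLLOW(P) is not added.
PREDICT(P → C b) = { '+', ';' }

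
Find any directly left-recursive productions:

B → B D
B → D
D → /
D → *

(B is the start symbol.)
Yes, B is left-recursive

B → B D: LEFT RECURSIVE (starts with B)
B → D: starts with D
D → /: starts with '/'
D → *: starts with '*'

The grammar has direct left recursion on: B.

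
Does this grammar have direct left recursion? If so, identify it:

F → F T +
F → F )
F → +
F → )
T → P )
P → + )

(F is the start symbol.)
Yes, F is left-recursive

Direct left recursion occurs when N → N α for some non-terminal N (the right-hand side begins with the left-hand side itself).

F → F T +: LEFT RECURSIVE (starts with F)
F → F ): LEFT RECURSIVE (starts with F)
F → +: starts with '+'
F → ): starts with ')'
T → P ): starts with P
P → + ): starts with '+'

The grammar has direct left recursion on: F.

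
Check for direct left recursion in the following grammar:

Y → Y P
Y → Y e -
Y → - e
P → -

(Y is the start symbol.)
Yes, Y is left-recursive

Direct left recursion occurs when N → N α for some non-terminal N (the right-hand side begins with the left-hand side itself).

Y → Y P: LEFT RECURSIVE (starts with Y)
Y → Y e -: LEFT RECURSIVE (starts with Y)
Y → - e: starts with '-'
P → -: starts with '-'

The grammar has direct left recursion on: Y.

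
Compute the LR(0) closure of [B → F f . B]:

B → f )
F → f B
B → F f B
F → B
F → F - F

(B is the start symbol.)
Start with: [B → F f . B]
  [B → F f . B] has the dot before B: add [B → . f )], [B → . F f B]
  [B → . F f B] has the dot before F: add [F → . f B], [F → . B], [F → . F - F]
No further items can be added.

CLOSURE = { [B → . F f B], [B → . f )], [B → F f . B], [F → . B], [F → . F - F], [F → . f B] }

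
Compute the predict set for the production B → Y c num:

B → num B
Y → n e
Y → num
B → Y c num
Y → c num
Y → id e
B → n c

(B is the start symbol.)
{ 'c', 'id', 'n', 'num' }

PREDICT(B → Y c num) = (FIRST(RHS) \ {ε}) ∪ (FOLLOW(B) if ε ∈ FIRST(RHS), i.e. RHS ⇒* ε)
FIRST(Y) = { 'c', 'id', 'n', 'num' }
FIRST(Y c num) = { 'c', 'id', 'n', 'num' }
ε ∉ FIRST(Y c num), so FOLLOW(B) is not added.
PREDICT(B → Y c num) = { 'c', 'id', 'n', 'num' }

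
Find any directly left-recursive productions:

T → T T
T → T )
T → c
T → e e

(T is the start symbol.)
Yes, T is left-recursive

Direct left recursion occurs when N → N α for some non-terminal N (the right-hand side begins with the left-hand side itself).

T → T T: LEFT RECURSIVE (starts with T)
T → T ): LEFT RECURSIVE (starts with T)
T → c: starts with c
T → e e: starts with e

The grammar has direct left recursion on: T.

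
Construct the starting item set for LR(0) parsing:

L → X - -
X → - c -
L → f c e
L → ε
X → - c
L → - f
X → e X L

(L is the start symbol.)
{ [L → . - f], [L → . X - -], [L → . f c e], [L → .], [L' → . L], [X → . - c -], [X → . - c], [X → . e X L] }

First, augment the grammar with L' → L
I₀ = CLOSURE({ [L' → . L] }):
  [L' → . L] has the dot before L: add [L → . X - -], [L → . f c e], [L → .], [L → . - f]
  [L → . X - -] has the dot before X: add [X → . - c -], [X → . - c], [X → . e X L]
No further items can be added.

I₀ = { [L → . - f], [L → . X - -], [L → . f c e], [L → .], [L' → . L], [X → . - c -], [X → . - c], [X → . e X L] }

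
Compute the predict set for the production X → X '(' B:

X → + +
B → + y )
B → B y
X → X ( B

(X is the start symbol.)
{ '+' }

PREDICT(X → X '(' B) = (FIRST(RHS) \ {ε}) ∪ (FOLLOW(X) if ε ∈ FIRST(RHS), i.e. RHS ⇒* ε)
FIRST(X) = { '+' }
FIRST(X '(' B) = { '+' }
ε ∉ FIRST(X '(' B), so FOLLOW(X) is not added.
PREDICT(X → X '(' B) = { '+' }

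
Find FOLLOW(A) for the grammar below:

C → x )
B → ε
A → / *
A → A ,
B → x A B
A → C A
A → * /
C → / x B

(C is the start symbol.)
{ $, '*', ',', '/', 'x' }

To compute FOLLOW(A), find every occurrence of A on a right-hand side N → α A β: add FIRST(β) \ {ε}, and if β is empty or nullable also add FOLLOW(N). Iterate to a fixed point.

In A → A ,: A is followed by ',', add FIRST(',') \ {ε} = { ',' }
In B → x A B: A is followed by B, add FIRST(B) \ {ε} = { 'x' }
  B is nullable, so also add FOLLOW(B)
In A → C A: A is at the end; this adds FOLLOW(A) to itself — nothing new

The FOLLOW sets referred to above (computed the same way, to a fixed point):
  FOLLOW(B) = { $, '*', '/', 'x' }

Taking the union: FOLLOW(A) = { $, '*', ',', '/', 'x' }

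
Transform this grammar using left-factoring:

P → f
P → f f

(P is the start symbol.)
Left-factoring transforms A → αβ₁ | αβ₂ into A → αA' and A' → β₁ | β₂
(α is the longest common prefix among the alternatives). Repeat until
no nonterminal has two alternatives with a common prefix.

Round 1: P has alternatives sharing prefix 'f'. Introduce P': P → f P'
  Add: P' → ε
  Add: P' → f

No remaining common prefixes — done.

Resulting grammar:
P → f P'
P' → ε
P' → f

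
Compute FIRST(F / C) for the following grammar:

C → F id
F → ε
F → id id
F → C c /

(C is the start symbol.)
{ '/', 'id' }

FIRST sets of the non-terminals involved (from the grammar, by fixed-point iteration):
  FIRST(F) = { 'id', ε }

To compute FIRST(F / C), process the symbols left to right:
Symbol F is a non-terminal. Add FIRST(F) \ {ε} = { 'id' }
F is nullable (ε ∈ FIRST(F)), continue to the next symbol.
Symbol / is a terminal. Add '/' and stop.
FIRST(F / C) = { '/', 'id' }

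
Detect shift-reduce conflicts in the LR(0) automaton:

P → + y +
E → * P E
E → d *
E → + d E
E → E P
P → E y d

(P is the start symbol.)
Yes — I14: [E → + d E .] vs [E → . * P E]; I16: [E → * P E .] vs [E → . * P E]

A shift-reduce conflict occurs when an LR(0) state has both:
  - a complete (reduce) item [A → α .] (dot at the end), and
  - a shift item [B → β . c γ] (dot before a terminal).

Augment with P' → P and build the canonical LR(0) collection (I0 = CLOSURE({[P' → . P]}), then GOTO on every symbol after a dot until no new states appear). It has 17 states:
  I0: { [E → . * P E], [E → . + d E], [E → . E P], [E → . d *], [P → . + y +], [P → . E y d], [P' → . P] }  — shift
  I1: { [E → * . P E], [E → . * P E], [E → . + d E], [E → . E P], [E → . d *], [P → . + y +], [P → . E y d] }  — shift
  I2: { [E → + . d E], [P → + . y +] }  — shift
  I3: { [E → . * P E], [E → . + d E], [E → . E P], [E → . d *], [E → E . P], [P → . + y +], [P → . E y d], [P → E . y d] }  — shift
  I4: { [P' → P .] }  — accept
  I5: { [E → d . *] }  — shift
  I6: { [E → d * .] }  — reduce
  I7: { [E → E P .] }  — reduce
  I8: { [P → E y . d] }  — shift
  I9: { [P → E y d .] }  — reduce
  I10: { [E → + d . E], [E → . * P E], [E → . + d E], [E → . E P], [E → . d *] }  — shift
  I11: { [P → + y . +] }  — shift
  I12: { [P → + y + .] }  — reduce
  I13: { [E → + . d E] }  — shift
  I14: { [E → + d E .], [E → . * P E], [E → . + d E], [E → . E P], [E → . d *], [E → E . P], [P → . + y +], [P → . E y d] }  — shift, reduce
  I15: { [E → * P . E], [E → . * P E], [E → . + d E], [E → . E P], [E → . d *] }  — shift
  I16: { [E → * P E .], [E → . * P E], [E → . + d E], [E → . E P], [E → . d *], [E → E . P], [P → . + y +], [P → . E y d] }  — shift, reduce

I14 contains reduce item [E → + d E .] and shift items [E → . * P E], [E → . + d E], [E → . d *], [P → . + y +] — shift-reduce conflict.
I16 contains reduce item [E → * P E .] and shift items [E → . * P E], [E → . + d E], [E → . d *], [P → . + y +] — shift-reduce conflict.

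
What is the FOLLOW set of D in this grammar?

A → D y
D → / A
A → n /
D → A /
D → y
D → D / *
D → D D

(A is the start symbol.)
{ '/', 'n', 'y' }

To compute FOLLOW(D), find every occurrence of D on a right-hand side N → α D β: add FIRST(β) \ {ε}, and if β is empty or nullable also add FOLLOW(N). Iterate to a fixed point.

In A → D y: D is followed by y, add FIRST(y) \ {ε} = { 'y' }
In D → D / *: D is followed by '/' '*', add FIRST('/' '*') \ {ε} = { '/' }
In D → D D: D is followed by D, add FIRST(D) \ {ε} = { '/', 'n', 'y' }
In D → D D: D is at the end; this adds FOLLOW(D) to itself — nothing new

Taking the union: FOLLOW(D) = { '/', 'n', 'y' }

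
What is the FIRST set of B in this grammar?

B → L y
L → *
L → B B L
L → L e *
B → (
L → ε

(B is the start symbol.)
To compute FIRST(B), examine every production with B on the left-hand side, reading each right-hand side left to right until a non-nullable symbol is reached.

FIRST sets of the other non-terminals involved (by the same procedure, iterated to a fixed point):
  FIRST(L) = { '(', '*', 'e', 'y', ε }

From B → L y:
  - L is a non-terminal: add FIRST(L) \ {ε} = { '(', '*', 'e', 'y' }
    L is nullable, so continue to the next symbol
  - y is a terminal: add 'y' and stop
From B → (:
  - '(' is a terminal: add '(' and stop

Collecting: FIRST(B) = { '(', '*', 'e', 'y' }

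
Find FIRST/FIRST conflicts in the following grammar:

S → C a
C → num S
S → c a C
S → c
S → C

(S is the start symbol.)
Yes. S → C a / S → C on { 'num' }; S → c a C / S → c on { 'c' }

A FIRST/FIRST conflict occurs when two productions N → α and N → β for the same non-terminal have FIRST(α) ∩ FIRST(β) ≠ ∅ (with ε ∈ FIRST of a nullable right-hand side, so two nullable alternatives also conflict).

FIRST sets of the non-terminals at (or reachable through a nullable prefix from) the front of some alternative:
  FIRST(C) = { 'num' }

Productions for S:
  S → C a: FIRST = { 'num' }
  S → c a C: FIRST = { 'c' }
  S → c: FIRST = { 'c' }
  S → C: FIRST = { 'num' }
C has only one production, so no FIRST/FIRST conflict is possible there.

Conflict for S: S → C a and S → C
  Overlap: { 'num' }
Conflict for S: S → c a C and S → c
  Overlap: { 'c' }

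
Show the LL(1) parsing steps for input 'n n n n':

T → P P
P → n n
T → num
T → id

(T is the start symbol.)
LL(1) parsing maintains a stack (initially the start symbol over $) and the input. At each step: if the stack top is a terminal, match it against the current input token; if it is a non-terminal N, replace it with the RHS of M[N, lookahead] (the unique production whose predict set contains the lookahead).

Stack is shown with the top on the left.

Stack    Input      Action
--------------------------
T $      n n n n $  output T → P P
P P $    n n n n $  output P → n n
n n P $  n n n n $  match 'n'
n P $    n n n $    match 'n'
P $      n n $      output P → n n
n n $    n n $      match 'n'
n $      n $        match 'n'
$        $          accept

The string is accepted.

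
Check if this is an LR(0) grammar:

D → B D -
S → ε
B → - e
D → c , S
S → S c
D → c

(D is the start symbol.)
A grammar is LR(0) if no state in the canonical LR(0) collection has:
  - both a shift item (dot before a terminal) and a complete item (shift-reduce conflict), or
  - two or more complete items (reduce-reduce conflict; the accept item [D' → D .] counts as a complete item here).

Augment with D' → D and build the canonical LR(0) collection (I0 = CLOSURE({[D' → . D]}), then GOTO on every symbol after a dot until no new states appear). It has 11 states:
  I0: { [B → . - e], [D → . B D -], [D → . c , S], [D → . c], [D' → . D] }  — shift
  I1: { [B → - . e] }  — shift
  I2: { [B → . - e], [D → . B D -], [D → . c , S], [D → . c], [D → B . D -] }  — shift
  I3: { [D' → D .] }  — accept
  I4: { [D → c . , S], [D → c .] }  — shift, reduce
  I5: { [D → c , . S], [S → . S c], [S → .] }  — reduce
  I6: { [D → c , S .], [S → S . c] }  — shift, reduce
  I7: { [S → S c .] }  — reduce
  I8: { [D → B D . -] }  — shift
  I9: { [D → B D - .] }  — reduce
  I10: { [B → - e .] }  — reduce

Conflict in state I4:
  Shift-reduce conflict between [D → c .] and [D → c . , S]
So the grammar is NOT LR(0).

Answer: No. Shift-reduce conflict between [D → c .] and [D → c . , S]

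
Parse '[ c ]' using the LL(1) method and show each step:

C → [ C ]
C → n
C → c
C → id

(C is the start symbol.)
LL(1) parsing maintains a stack (initially the start symbol over $) and the input. At each step: if the stack top is a terminal, match it against the current input token; if it is a non-terminal N, replace it with the RHS of M[N, lookahead] (the unique production whose predict set contains the lookahead).

Stack is shown with the top on the left.

Stack    Input    Action
------------------------
C $      [ c ] $  output C → [ C ]
[ C ] $  [ c ] $  match '['
C ] $    c ] $    output C → c
c ] $    c ] $    match 'c'
] $      ] $      match ']'
$        $        accept

The string is accepted.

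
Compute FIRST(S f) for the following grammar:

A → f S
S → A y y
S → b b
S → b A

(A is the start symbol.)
{ 'b', 'f' }

FIRST sets of the non-terminals involved (from the grammar, by fixed-point iteration):
  FIRST(S) = { 'b', 'f' }

To compute FIRST(S f), process the symbols left to right:
Symbol S is a non-terminal. Add FIRST(S) \ {ε} = { 'b', 'f' }
S is not nullable (ε ∉ FIRST(S)), so stop here.
FIRST(S f) = { 'b', 'f' }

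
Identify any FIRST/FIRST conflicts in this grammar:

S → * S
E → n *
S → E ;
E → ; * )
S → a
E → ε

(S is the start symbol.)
No FIRST/FIRST conflicts.

A FIRST/FIRST conflict occurs when two productions N → α and N → β for the same non-terminal have FIRST(α) ∩ FIRST(β) ≠ ∅ (with ε ∈ FIRST of a nullable right-hand side, so two nullable alternatives also conflict).

FIRST sets of the non-terminals at (or reachable through a nullable prefix from) the front of some alternative:
  FIRST(E) = { ';', 'n', ε }

Productions for S:
  S → * S: FIRST = { '*' }
  S → E ;: FIRST = { ';', 'n' }
  S → a: FIRST = { 'a' }
Productions for E:
  E → n *: FIRST = { 'n' }
  E → ; * ): FIRST = { ';' }
  E → ε: FIRST = { ε }

All alternatives of each non-terminal have pairwise disjoint FIRST sets.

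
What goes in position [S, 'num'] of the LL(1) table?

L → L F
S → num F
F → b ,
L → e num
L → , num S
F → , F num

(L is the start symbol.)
To find M[S, 'num'], we find productions for S where 'num' is in the predict set (PREDICT(N → α) = (FIRST(α) \ {ε}) ∪ (FOLLOW(N) if α ⇒* ε)).

S → num F: PREDICT = { 'num' }
  'num' is in predict set, so this production goes in M[S, 'num']

M[S, 'num'] = S → num F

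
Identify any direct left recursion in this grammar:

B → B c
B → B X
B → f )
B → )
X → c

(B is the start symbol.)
Yes, B is left-recursive

B → B c: LEFT RECURSIVE (starts with B)
B → B X: LEFT RECURSIVE (starts with B)
B → f ): starts with f
B → ): starts with ')'
X → c: starts with c

The grammar has direct left recursion on: B.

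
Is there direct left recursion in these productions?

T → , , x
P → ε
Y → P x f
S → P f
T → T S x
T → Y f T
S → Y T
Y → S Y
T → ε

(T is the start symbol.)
Yes, T is left-recursive

Direct left recursion occurs when N → N α for some non-terminal N (the right-hand side begins with the left-hand side itself).

T → , , x: starts with ','
P → ε: starts with ε
Y → P x f: starts with P
S → P f: starts with P
T → T S x: LEFT RECURSIVE (starts with T)
T → Y f T: starts with Y
S → Y T: starts with Y
Y → S Y: starts with S
T → ε: starts with ε

The grammar has direct left recursion on: T.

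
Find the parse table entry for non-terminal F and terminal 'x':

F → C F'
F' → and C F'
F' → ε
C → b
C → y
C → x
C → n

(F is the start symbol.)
F → C F'

To find M[F, 'x'], we find productions for F where 'x' is in the predict set (PREDICT(N → α) = (FIRST(α) \ {ε}) ∪ (FOLLOW(N) if α ⇒* ε)).

Relevant sets:
  FIRST(C) = { 'b', 'n', 'x', 'y' }

F → C F': PREDICT = { 'b', 'n', 'x', 'y' }
  'x' is in predict set, so this production goes in M[F, 'x']

M[F, 'x'] = F → C F'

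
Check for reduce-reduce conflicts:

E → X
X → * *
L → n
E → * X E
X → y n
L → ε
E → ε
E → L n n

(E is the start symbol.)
A reduce-reduce conflict occurs when an LR(0) state has two complete items [A → α .] and [B → β .] — both call for a reduction, and with no lookahead the parser cannot choose between them.

Augment with E' → E and build the canonical LR(0) collection (I0 = CLOSURE({[E' → . E]}), then GOTO on every symbol after a dot until no new states appear). It has 14 states:
  I0: { [E → . * X E], [E → . L n n], [E → . X], [E → .], [E' → . E], [L → . n], [L → .], [X → . * *], [X → . y n] }  — shift, 2 reduces
  I1: { [E → * . X E], [X → * . *], [X → . * *], [X → . y n] }  — shift
  I2: { [E' → E .] }  — accept
  I3: { [E → L . n n] }  — shift
  I4: { [E → X .] }  — reduce
  I5: { [L → n .] }  — reduce
  I6: { [X → y . n] }  — shift
  I7: { [X → y n .] }  — reduce
  I8: { [E → L n . n] }  — shift
  I9: { [E → L n n .] }  — reduce
  I10: { [X → * * .], [X → * . *] }  — shift, reduce
  I11: { [E → * X . E], [E → . * X E], [E → . L n n], [E → . X], [E → .], [L → . n], [L → .], [X → . * *], [X → . y n] }  — shift, 2 reduces
  I12: { [E → * X E .] }  — reduce
  I13: { [X → * * .] }  — reduce

I0 contains complete items [E → .], [L → .] — reduce-reduce conflict.
I11 contains complete items [E → .], [L → .] — reduce-reduce conflict.

Answer: Yes — I0: [E → .] vs [L → .]; I11: [E → .] vs [L → .]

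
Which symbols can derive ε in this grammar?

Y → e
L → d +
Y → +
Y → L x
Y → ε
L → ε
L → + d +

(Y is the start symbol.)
ε-productions: Y → ε, L → ε
So Y, L are immediately nullable.
Every non-terminal is now nullable.
Nullable = { 'L', 'Y' }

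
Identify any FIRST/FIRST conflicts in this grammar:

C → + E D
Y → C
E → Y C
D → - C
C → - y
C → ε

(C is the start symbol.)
No FIRST/FIRST conflicts.

A FIRST/FIRST conflict occurs when two productions N → α and N → β for the same non-terminal have FIRST(α) ∩ FIRST(β) ≠ ∅ (with ε ∈ FIRST of a nullable right-hand side, so two nullable alternatives also conflict).

Productions for C:
  C → + E D: FIRST = { '+' }
  C → - y: FIRST = { '-' }
  C → ε: FIRST = { ε }
Y, E, D have only one production, so no FIRST/FIRST conflict is possible there.

All alternatives of each non-terminal have pairwise disjoint FIRST sets.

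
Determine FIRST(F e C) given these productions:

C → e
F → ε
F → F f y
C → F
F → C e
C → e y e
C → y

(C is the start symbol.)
{ 'e', 'f', 'y' }

FIRST sets of the non-terminals involved (from the grammar, by fixed-point iteration):
  FIRST(F) = { 'e', 'f', 'y', ε }

To compute FIRST(F e C), process the symbols left to right:
Symbol F is a non-terminal. Add FIRST(F) \ {ε} = { 'e', 'f', 'y' }
F is nullable (ε ∈ FIRST(F)), continue to the next symbol.
Symbol e is a terminal. Add 'e' and stop.
FIRST(F e C) = { 'e', 'f', 'y' }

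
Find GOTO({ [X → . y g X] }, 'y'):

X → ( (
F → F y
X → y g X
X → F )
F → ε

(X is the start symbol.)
{ [X → y . g X] }

GOTO(I, 'y') = CLOSURE({ [A → αX.β] : [A → α.Xβ] ∈ I, X = 'y' })

Items with dot before 'y', with the dot advanced:
  [X → . y g X] → [X → y . g X]
Closure adds nothing (no advanced item has the dot before a non-terminal).

GOTO = { [X → y . g X] }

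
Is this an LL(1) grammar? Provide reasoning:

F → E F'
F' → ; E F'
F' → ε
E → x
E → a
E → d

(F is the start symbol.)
A grammar is LL(1) if for each non-terminal N with multiple productions, the predict sets of those productions are pairwise disjoint, where PREDICT(N → α) = (FIRST(α) \ {ε}) ∪ (FOLLOW(N) if α ⇒* ε).

Relevant sets:
  FOLLOW(F') = { $ }

For F':
  PREDICT(F' → ';' E F') = { ';' }
  PREDICT(F' → ε) = { $ }
For E:
  PREDICT(E → x) = { 'x' }
  PREDICT(E → a) = { 'a' }
  PREDICT(E → d) = { 'd' }
F has a single production, so nothing to check there.

All predict sets are disjoint. The grammar IS LL(1).

Answer: Yes, the grammar is LL(1).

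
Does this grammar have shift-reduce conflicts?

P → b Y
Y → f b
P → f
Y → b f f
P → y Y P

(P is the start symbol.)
No shift-reduce conflicts

Augment with P' → P and build the canonical LR(0) collection (I0 = CLOSURE({[P' → . P]}), then GOTO on every symbol after a dot until no new states appear). It has 13 states:
  I0: { [P → . b Y], [P → . f], [P → . y Y P], [P' → . P] }  — shift
  I1: { [P' → P .] }  — accept
  I2: { [P → b . Y], [Y → . b f f], [Y → . f b] }  — shift
  I3: { [P → f .] }  — reduce
  I4: { [P → y . Y P], [Y → . b f f], [Y → . f b] }  — shift
  I5: { [P → . b Y], [P → . f], [P → . y Y P], [P → y Y . P] }  — shift
  I6: { [Y → b . f f] }  — shift
  I7: { [Y → f . b] }  — shift
  I8: { [Y → f b .] }  — reduce
  I9: { [Y → b f . f] }  — shift
  I10: { [Y → b f f .] }  — reduce
  I11: { [P → y Y P .] }  — reduce
  I12: { [P → b Y .] }  — reduce

No state contains both a complete item and a shift item.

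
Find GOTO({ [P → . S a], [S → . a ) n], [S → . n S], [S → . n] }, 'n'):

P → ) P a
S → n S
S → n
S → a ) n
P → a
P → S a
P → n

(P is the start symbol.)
GOTO(I, 'n') = CLOSURE({ [A → αX.β] : [A → α.Xβ] ∈ I, X = 'n' })

Items with dot before 'n', with the dot advanced:
  [S → . n] → [S → n .]
  [S → . n S] → [S → n . S]
Closure of the advanced items:
  [S → n . S] has the dot before S: add [S → . n S], [S → . n], [S → . a ) n]

GOTO = { [S → . a ) n], [S → . n S], [S → . n], [S → n . S], [S → n .] }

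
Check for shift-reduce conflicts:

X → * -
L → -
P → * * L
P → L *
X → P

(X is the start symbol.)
No shift-reduce conflicts

A shift-reduce conflict occurs when an LR(0) state has both:
  - a complete (reduce) item [A → α .] (dot at the end), and
  - a shift item [B → β . c γ] (dot before a terminal).

Augment with X' → X and build the canonical LR(0) collection (I0 = CLOSURE({[X' → . X]}), then GOTO on every symbol after a dot until no new states appear). It has 10 states:
  I0: { [L → . -], [P → . * * L], [P → . L *], [X → . * -], [X → . P], [X' → . X] }  — shift
  I1: { [P → * . * L], [X → * . -] }  — shift
  I2: { [L → - .] }  — reduce
  I3: { [P → L . *] }  — shift
  I4: { [X → P .] }  — reduce
  I5: { [X' → X .] }  — accept
  I6: { [P → L * .] }  — reduce
  I7: { [L → . -], [P → * * . L] }  — shift
  I8: { [X → * - .] }  — reduce
  I9: { [P → * * L .] }  — reduce

No state contains both a complete item and a shift item.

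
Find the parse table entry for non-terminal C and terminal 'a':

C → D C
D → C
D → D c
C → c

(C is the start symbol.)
To find M[C, 'a'], we find productions for C where 'a' is in the predict set (PREDICT(N → α) = (FIRST(α) \ {ε}) ∪ (FOLLOW(N) if α ⇒* ε)).

Relevant sets:
  FIRST(D) = { 'c' }

C → D C: PREDICT = { 'c' }
C → c: PREDICT = { 'c' }

M[C, 'a'] is empty (no production applies)

Answer: Empty (error entry)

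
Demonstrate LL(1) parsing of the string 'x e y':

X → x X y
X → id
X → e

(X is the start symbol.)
LL(1) parsing maintains a stack (initially the start symbol over $) and the input. At each step: if the stack top is a terminal, match it against the current input token; if it is a non-terminal N, replace it with the RHS of M[N, lookahead] (the unique production whose predict set contains the lookahead).

Stack is shown with the top on the left.

Stack    Input    Action
------------------------
X $      x e y $  output X → x X y
x X y $  x e y $  match 'x'
X y $    e y $    output X → e
e y $    e y $    match 'e'
y $      y $      match 'y'
$        $        accept

The string is accepted.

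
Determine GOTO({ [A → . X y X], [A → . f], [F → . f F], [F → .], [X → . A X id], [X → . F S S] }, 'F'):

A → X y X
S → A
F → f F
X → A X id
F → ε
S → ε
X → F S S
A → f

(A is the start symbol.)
{ [A → . X y X], [A → . f], [F → . f F], [F → .], [S → . A], [S → .], [X → . A X id], [X → . F S S], [X → F . S S] }

GOTO(I, 'F') = CLOSURE({ [A → αX.β] : [A → α.Xβ] ∈ I, X = 'F' })

Items with dot before 'F', with the dot advanced:
  [X → . F S S] → [X → F . S S]
Closure of the advanced items:
  [X → F . S S] has the dot before S: add [S → . A], [S → .]
  [S → . A] has the dot before A: add [A → . X y X], [A → . f]
  [A → . X y X] has the dot before X: add [X → . A X id], [X → . F S S]
  [X → . F S S] has the dot before F: add [F → . f F], [F → .]

GOTO = { [A → . X y X], [A → . f], [F → . f F], [F → .], [S → . A], [S → .], [X → . A X id], [X → . F S S], [X → F . S S] }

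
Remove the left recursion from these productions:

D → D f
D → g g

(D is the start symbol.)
D is directly left-recursive. The standard transformation for
  A → A α₁ | ... | A α_m | β₁ | ... | β_n
is
  A  → β₁ A' | ... | β_n A'
  A' → α₁ A' | ... | α_m A' | ε

D → g g becomes D → g g D'
D → D f becomes D' → f D'
Add D' → ε

Resulting grammar:
D → g g D'
D' → f D'
D' → ε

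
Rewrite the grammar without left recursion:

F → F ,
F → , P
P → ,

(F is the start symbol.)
F → , P F'
F' → , F'
F' → ε
P → ,

F is directly left-recursive. The standard transformation for
  A → A α₁ | ... | A α_m | β₁ | ... | β_n
is
  A  → β₁ A' | ... | β_n A'
  A' → α₁ A' | ... | α_m A' | ε

F → , P becomes F → , P F'
F → F , becomes F' → , F'
Add F' → ε

Productions for other non-terminals are unchanged:
  P → ,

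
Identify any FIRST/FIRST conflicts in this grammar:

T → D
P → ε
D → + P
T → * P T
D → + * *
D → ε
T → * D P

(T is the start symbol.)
Yes. T → '*' P T / T → '*' D P on { '*' }; D → '+' P / D → '+' '*' '*' on { '+' }

A FIRST/FIRST conflict occurs when two productions N → α and N → β for the same non-terminal have FIRST(α) ∩ FIRST(β) ≠ ∅ (with ε ∈ FIRST of a nullable right-hand side, so two nullable alternatives also conflict).

FIRST sets of the non-terminals at (or reachable through a nullable prefix from) the front of some alternative:
  FIRST(D) = { '+', ε }

Productions for T:
  T → D: FIRST = { '+', ε }
  T → * P T: FIRST = { '*' }
  T → * D P: FIRST = { '*' }
Productions for D:
  D → + P: FIRST = { '+' }
  D → + * *: FIRST = { '+' }
  D → ε: FIRST = { ε }
P has only one production, so no FIRST/FIRST conflict is possible there.

Conflict for T: T → * P T and T → * D P
  Overlap: { '*' }
Conflict for D: D → + P and D → + * *
  Overlap: { '+' }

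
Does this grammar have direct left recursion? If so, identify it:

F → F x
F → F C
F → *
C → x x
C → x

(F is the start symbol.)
Yes, F is left-recursive

F → F x: LEFT RECURSIVE (starts with F)
F → F C: LEFT RECURSIVE (starts with F)
F → *: starts with '*'
C → x x: starts with x
C → x: starts with x

The grammar has direct left recursion on: F.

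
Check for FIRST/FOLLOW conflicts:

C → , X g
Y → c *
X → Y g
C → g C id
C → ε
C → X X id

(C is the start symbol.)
A FIRST/FOLLOW conflict occurs when a non-terminal N has a nullable alternative N → β (β ⇒* ε) and another alternative N → α with FIRST(α) ∩ FOLLOW(N) ≠ ∅: on such a lookahead the parser cannot decide between expanding α and letting N vanish via β.

Nullable non-terminals: C.
FIRST sets used below: FIRST(X) = { 'c' }

C: nullable alternative(s) C → ε; FOLLOW(C) = { $, 'id' }
  C → , X g: FIRST \ {ε} = { ',' } — disjoint from FOLLOW(C)
  C → g C id: FIRST \ {ε} = { 'g' } — disjoint from FOLLOW(C)
  C → ε: FIRST \ {ε} = { } — this is the only nullable alternative, skip
  C → X X id: FIRST \ {ε} = { 'c' } — disjoint from FOLLOW(C)

X, Y have no nullable alternative, so no FIRST/FOLLOW check is needed there.

No FIRST/FOLLOW conflicts found.

Answer: No FIRST/FOLLOW conflicts.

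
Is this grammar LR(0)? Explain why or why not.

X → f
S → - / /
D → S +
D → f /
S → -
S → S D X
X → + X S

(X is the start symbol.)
A grammar is LR(0) if no state in the canonical LR(0) collection has:
  - both a shift item (dot before a terminal) and a complete item (shift-reduce conflict), or
  - two or more complete items (reduce-reduce conflict; the accept item [X' → X .] counts as a complete item here).

Augment with X' → X and build the canonical LR(0) collection (I0 = CLOSURE({[X' → . X]}), then GOTO on every symbol after a dot until no new states appear). It has 15 states:
  I0: { [X → . + X S], [X → . f], [X' → . X] }  — shift
  I1: { [X → + . X S], [X → . + X S], [X → . f] }  — shift
  I2: { [X' → X .] }  — accept
  I3: { [X → f .] }  — reduce
  I4: { [S → . - / /], [S → . -], [S → . S D X], [X → + X . S] }  — shift
  I5: { [S → - . / /], [S → - .] }  — shift, reduce
  I6: { [D → . S +], [D → . f /], [S → . - / /], [S → . -], [S → . S D X], [S → S . D X], [X → + X S .] }  — shift, reduce
  I7: { [S → S D . X], [X → . + X S], [X → . f] }  — shift
  I8: { [D → . S +], [D → . f /], [D → S . +], [S → . - / /], [S → . -], [S → . S D X], [S → S . D X] }  — shift
  I9: { [D → f . /] }  — shift
  I10: { [D → f / .] }  — reduce
  I11: { [D → S + .] }  — reduce
  I12: { [S → S D X .] }  — reduce
  I13: { [S → - / . /] }  — shift
  I14: { [S → - / / .] }  — reduce

Conflict in state I5:
  Shift-reduce conflict between [S → - .] and [S → - . / /]
So the grammar is NOT LR(0).

Answer: No. Shift-reduce conflict between [S → - .] and [S → - . / /]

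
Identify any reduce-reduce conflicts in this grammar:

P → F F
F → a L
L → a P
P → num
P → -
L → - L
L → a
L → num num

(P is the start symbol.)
Augment with P' → P and build the canonical LR(0) collection (I0 = CLOSURE({[P' → . P]}), then GOTO on every symbol after a dot until no new states appear). It has 14 states:
  I0: { [F → . a L], [P → . -], [P → . F F], [P → . num], [P' → . P] }  — shift
  I1: { [P → - .] }  — reduce
  I2: { [F → . a L], [P → F . F] }  — shift
  I3: { [P' → P .] }  — accept
  I4: { [F → a . L], [L → . - L], [L → . a P], [L → . a], [L → . num num] }  — shift
  I5: { [P → num .] }  — reduce
  I6: { [L → - . L], [L → . - L], [L → . a P], [L → . a], [L → . num num] }  — shift
  I7: { [F → a L .] }  — reduce
  I8: { [F → . a L], [L → a . P], [L → a .], [P → . -], [P → . F F], [P → . num] }  — shift, reduce
  I9: { [L → num . num] }  — shift
  I10: { [L → num num .] }  — reduce
  I11: { [L → a P .] }  — reduce
  I12: { [L → - L .] }  — reduce
  I13: { [P → F F .] }  — reduce

No state contains more than one complete item.

Answer: No reduce-reduce conflicts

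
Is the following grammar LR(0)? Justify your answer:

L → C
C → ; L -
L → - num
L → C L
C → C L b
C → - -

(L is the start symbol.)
Augment with L' → L and build the canonical LR(0) collection (I0 = CLOSURE({[L' → . L]}), then GOTO on every symbol after a dot until no new states appear). It has 11 states:
  I0: { [C → . - -], [C → . ; L -], [C → . C L b], [L → . - num], [L → . C L], [L → . C], [L' → . L] }  — shift
  I1: { [C → - . -], [L → - . num] }  — shift
  I2: { [C → . - -], [C → . ; L -], [C → . C L b], [C → ; . L -], [L → . - num], [L → . C L], [L → . C] }  — shift
  I3: { [C → . - -], [C → . ; L -], [C → . C L b], [C → C . L b], [L → . - num], [L → . C L], [L → . C], [L → C . L], [L → C .] }  — shift, reduce
  I4: { [L' → L .] }  — accept
  I5: { [C → C L . b], [L → C L .] }  — shift, reduce
  I6: { [C → C L b .] }  — reduce
  I7: { [C → ; L . -] }  — shift
  I8: { [C → ; L - .] }  — reduce
  I9: { [C → - - .] }  — reduce
  I10: { [L → - num .] }  — reduce

Conflict in state I3:
  Shift-reduce conflict between [L → C .] and [C → . - -]
So the grammar is NOT LR(0).

Answer: No. Shift-reduce conflict between [L → C .] and [C → . - -]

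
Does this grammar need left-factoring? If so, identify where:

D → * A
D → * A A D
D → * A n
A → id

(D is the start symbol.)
Left-factoring is needed when two productions for the same non-terminal
share a common prefix on the right-hand side.

Productions for D:
  D → * A
  D → * A A D
  D → * A n

Found common prefix '* A' in productions for D

Answer: Yes, D has productions with common prefix '* A'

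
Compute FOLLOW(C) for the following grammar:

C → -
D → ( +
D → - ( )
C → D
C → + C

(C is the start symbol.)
C is the start symbol, so $ ∈ FOLLOW(C).
In C → + C: C is at the end; this adds FOLLOW(C) to itself — nothing new

Taking the union: FOLLOW(C) = { $ }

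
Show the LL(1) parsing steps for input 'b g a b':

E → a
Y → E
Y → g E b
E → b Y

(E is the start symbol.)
LL(1) parsing maintains a stack (initially the start symbol over $) and the input. At each step: if the stack top is a terminal, match it against the current input token; if it is a non-terminal N, replace it with the RHS of M[N, lookahead] (the unique production whose predict set contains the lookahead).

Stack is shown with the top on the left.

Stack    Input      Action
--------------------------
E $      b g a b $  output E → b Y
b Y $    b g a b $  match 'b'
Y $      g a b $    output Y → g E b
g E b $  g a b $    match 'g'
E b $    a b $      output E → a
a b $    a b $      match 'a'
b $      b $        match 'b'
$        $          accept

The string is accepted.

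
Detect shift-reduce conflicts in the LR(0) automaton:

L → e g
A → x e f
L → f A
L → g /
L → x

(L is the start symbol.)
A shift-reduce conflict occurs when an LR(0) state has both:
  - a complete (reduce) item [A → α .] (dot at the end), and
  - a shift item [B → β . c γ] (dot before a terminal).

Augment with L' → L and build the canonical LR(0) collection (I0 = CLOSURE({[L' → . L]}), then GOTO on every symbol after a dot until no new states appear). It has 12 states:
  I0: { [L → . e g], [L → . f A], [L → . g /], [L → . x], [L' → . L] }  — shift
  I1: { [L' → L .] }  — accept
  I2: { [L → e . g] }  — shift
  I3: { [A → . x e f], [L → f . A] }  — shift
  I4: { [L → g . /] }  — shift
  I5: { [L → x .] }  — reduce
  I6: { [L → g / .] }  — reduce
  I7: { [L → f A .] }  — reduce
  I8: { [A → x . e f] }  — shift
  I9: { [A → x e . f] }  — shift
  I10: { [A → x e f .] }  — reduce
  I11: { [L → e g .] }  — reduce

No state contains both a complete item and a shift item.

Answer: No shift-reduce conflicts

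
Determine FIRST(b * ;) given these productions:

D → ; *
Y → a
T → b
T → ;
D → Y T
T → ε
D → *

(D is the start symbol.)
To compute FIRST(b * ;), process the symbols left to right:
Symbol b is a terminal. Add 'b' and stop.
FIRST(b * ;) = { 'b' }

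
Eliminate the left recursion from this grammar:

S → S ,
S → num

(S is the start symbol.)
S → num S'
S' → , S'
S' → ε

S is directly left-recursive. The standard transformation for
  A → A α₁ | ... | A α_m | β₁ | ... | β_n
is
  A  → β₁ A' | ... | β_n A'
  A' → α₁ A' | ... | α_m A' | ε

S → num becomes S → num S'
S → S , becomes S' → , S'
Add S' → ε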